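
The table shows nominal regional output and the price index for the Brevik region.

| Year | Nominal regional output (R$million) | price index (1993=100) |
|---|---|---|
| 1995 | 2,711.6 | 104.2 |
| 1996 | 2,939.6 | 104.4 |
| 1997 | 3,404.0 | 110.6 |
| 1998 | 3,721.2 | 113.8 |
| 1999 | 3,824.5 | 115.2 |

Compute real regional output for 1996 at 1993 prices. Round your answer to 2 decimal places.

Real regional output 1996 = 2939.6 / 1.044 = 2815.71.

R$2,815.71 million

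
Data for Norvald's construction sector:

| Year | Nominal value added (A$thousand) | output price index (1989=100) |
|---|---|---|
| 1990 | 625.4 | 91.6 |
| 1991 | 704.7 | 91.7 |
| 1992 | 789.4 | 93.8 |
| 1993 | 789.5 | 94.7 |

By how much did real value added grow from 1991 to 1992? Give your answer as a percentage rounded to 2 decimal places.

Real value added 1991 = 704.7/0.917 = 768.48.
Real value added 1992 = 789.4/0.938 = 841.58.
Change = 841.58/768.48 − 1 = 0.0951.

9.51%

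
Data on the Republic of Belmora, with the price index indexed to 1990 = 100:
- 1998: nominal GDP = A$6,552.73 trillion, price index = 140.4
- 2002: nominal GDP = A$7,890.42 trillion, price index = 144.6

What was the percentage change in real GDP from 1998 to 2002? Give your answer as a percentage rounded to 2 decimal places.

Real GDP 1998 = 6552.73 / 1.404 = 4667.19.
Real GDP 2002 = 7890.42 / 1.446 = 5456.72.
Real growth = 5456.72 / 4667.19 − 1 = 0.1692.

16.92%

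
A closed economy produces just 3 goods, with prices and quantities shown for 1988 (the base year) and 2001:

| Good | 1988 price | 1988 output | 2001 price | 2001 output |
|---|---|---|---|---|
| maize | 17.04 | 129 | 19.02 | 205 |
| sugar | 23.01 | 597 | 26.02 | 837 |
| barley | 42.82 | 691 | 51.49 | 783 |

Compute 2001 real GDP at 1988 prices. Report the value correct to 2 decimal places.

56280.63

Real GDP 2001 = Σ (p_1988 × q_2001) = 17.04·205 + 23.01·837 + 42.82·783 = 56280.63.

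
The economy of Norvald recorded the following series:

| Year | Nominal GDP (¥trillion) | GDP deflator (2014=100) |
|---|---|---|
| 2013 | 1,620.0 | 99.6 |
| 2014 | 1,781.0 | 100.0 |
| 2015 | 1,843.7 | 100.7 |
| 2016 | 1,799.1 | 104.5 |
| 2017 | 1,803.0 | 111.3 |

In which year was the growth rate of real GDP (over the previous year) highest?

2014: real = 1781.0/1.000 = 1781.00; growth vs 2013 (1626.51) = 9.50%.
2015: real = 1843.7/1.007 = 1830.88; growth vs 2014 (1781.00) = 2.80%.
2016: real = 1799.1/1.045 = 1721.63; growth vs 2015 (1830.88) = -5.97%.
2017: real = 1803.0/1.113 = 1619.95; growth vs 2016 (1721.63) = -5.91%.

2014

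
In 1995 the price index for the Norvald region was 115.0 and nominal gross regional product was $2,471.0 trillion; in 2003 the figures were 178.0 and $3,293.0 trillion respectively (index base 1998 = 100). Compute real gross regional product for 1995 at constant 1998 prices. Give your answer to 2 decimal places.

$2,148.70 trillion

Real gross regional product = Nominal / (price index/100) = 2471.0 / 1.150 = 2148.70.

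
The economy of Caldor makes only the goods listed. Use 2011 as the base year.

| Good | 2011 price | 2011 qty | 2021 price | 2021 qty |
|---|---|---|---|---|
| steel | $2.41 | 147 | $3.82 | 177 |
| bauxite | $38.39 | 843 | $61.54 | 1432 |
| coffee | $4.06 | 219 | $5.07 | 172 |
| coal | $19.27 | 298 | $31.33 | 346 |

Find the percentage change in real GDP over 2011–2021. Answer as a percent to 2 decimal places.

Real GDP 2011 = Nominal GDP 2011 = 2.41·147 + 38.39·843 + 4.06·219 + 19.27·298 = 39348.64.
Real GDP 2021 (at 2011 prices) = 2.41·177 + 38.39·1432 + 4.06·172 + 19.27·346 = 62766.79.
Real growth = 62766.79/39348.64 − 1 = 0.5951.

59.51%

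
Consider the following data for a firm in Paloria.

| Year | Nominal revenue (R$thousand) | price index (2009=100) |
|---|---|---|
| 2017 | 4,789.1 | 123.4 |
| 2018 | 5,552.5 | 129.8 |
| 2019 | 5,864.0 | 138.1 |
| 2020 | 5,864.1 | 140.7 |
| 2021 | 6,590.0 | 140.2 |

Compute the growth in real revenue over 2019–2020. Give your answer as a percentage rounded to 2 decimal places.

Real revenue 2019 = 5864.0/1.381 = 4246.20.
Real revenue 2020 = 5864.1/1.407 = 4167.80.
Change = 4167.80/4246.20 − 1 = -0.0185.

-1.85%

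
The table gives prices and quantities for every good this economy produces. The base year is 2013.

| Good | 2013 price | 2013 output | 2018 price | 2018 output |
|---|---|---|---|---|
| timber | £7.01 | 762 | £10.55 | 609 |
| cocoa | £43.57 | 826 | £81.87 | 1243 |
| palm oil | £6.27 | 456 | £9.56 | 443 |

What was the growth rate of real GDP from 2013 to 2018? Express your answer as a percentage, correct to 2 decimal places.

Real GDP 2013 = Nominal GDP 2013 = 7.01·762 + 43.57·826 + 6.27·456 = 44189.56.
Real GDP 2018 (at 2013 prices) = 7.01·609 + 43.57·1243 + 6.27·443 = 61204.21.
Real growth = 61204.21/44189.56 − 1 = 0.3850.

38.50%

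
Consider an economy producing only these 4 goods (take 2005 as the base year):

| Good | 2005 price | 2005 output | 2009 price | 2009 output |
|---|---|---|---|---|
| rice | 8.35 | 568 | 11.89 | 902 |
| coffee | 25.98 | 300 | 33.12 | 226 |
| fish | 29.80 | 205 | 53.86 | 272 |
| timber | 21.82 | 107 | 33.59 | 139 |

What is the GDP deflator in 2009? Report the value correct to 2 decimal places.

Nominal GDP 2009 = 11.89·902 + 33.12·226 + 53.86·272 + 33.59·139 = 37528.83.
Real GDP 2009 (at 2005 prices) = 8.35·902 + 25.98·226 + 29.80·272 + 21.82·139 = 24541.76.
Deflator = Nominal/Real × 100 = 37528.83/24541.76 × 100 = 152.918.

152.92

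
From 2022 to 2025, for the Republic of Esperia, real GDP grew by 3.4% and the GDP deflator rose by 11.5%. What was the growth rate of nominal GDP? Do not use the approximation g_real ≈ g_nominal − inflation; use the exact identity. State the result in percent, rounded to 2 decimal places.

15.29%

(1 + g_nom) = (1 + g_real)(1 + π) = 1.0340 × 1.1150 = 1.15291.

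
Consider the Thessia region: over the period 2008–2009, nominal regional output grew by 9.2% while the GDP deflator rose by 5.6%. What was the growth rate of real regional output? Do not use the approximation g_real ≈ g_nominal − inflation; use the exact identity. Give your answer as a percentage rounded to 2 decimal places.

3.41%

(1 + g_nom) = (1 + g_real)(1 + π), so g_real = 1.0920 / 1.0560 − 1 = 0.03409.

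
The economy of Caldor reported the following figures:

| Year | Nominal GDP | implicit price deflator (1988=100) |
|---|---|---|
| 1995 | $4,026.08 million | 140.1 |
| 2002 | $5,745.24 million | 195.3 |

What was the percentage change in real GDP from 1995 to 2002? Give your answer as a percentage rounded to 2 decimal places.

2.37%

Deflate each year: 1995 → 4026.08/1.401 = 2873.72; 2002 → 5745.24/1.953 = 2941.75.
So real GDP changed by 2941.75/2873.72 − 1 = 0.0237, i.e. 2.37%.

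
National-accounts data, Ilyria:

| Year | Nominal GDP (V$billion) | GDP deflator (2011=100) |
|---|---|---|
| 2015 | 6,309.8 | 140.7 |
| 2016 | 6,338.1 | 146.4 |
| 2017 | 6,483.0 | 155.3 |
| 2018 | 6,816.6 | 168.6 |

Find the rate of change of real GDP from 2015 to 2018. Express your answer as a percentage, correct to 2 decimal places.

-9.85%

Real GDP 2015 = 6309.8/1.407 = 4484.58.
Real GDP 2018 = 6816.6/1.686 = 4043.06.
Change = 4043.06/4484.58 − 1 = -0.0985.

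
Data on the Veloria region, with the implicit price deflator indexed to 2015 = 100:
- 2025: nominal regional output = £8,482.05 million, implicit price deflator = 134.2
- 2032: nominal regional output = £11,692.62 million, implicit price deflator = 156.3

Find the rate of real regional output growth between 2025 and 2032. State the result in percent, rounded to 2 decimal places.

18.36%

Deflate each year: 2025 → 8482.05/1.342 = 6320.45; 2032 → 11692.62/1.563 = 7480.88.
So real regional output changed by 7480.88/6320.45 − 1 = 0.1836, i.e. 18.36%.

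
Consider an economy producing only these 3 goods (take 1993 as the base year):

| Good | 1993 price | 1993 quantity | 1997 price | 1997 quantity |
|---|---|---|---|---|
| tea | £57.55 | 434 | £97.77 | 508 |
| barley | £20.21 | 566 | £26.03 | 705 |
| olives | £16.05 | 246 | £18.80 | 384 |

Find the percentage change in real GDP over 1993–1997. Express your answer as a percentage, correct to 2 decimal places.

23.00%

Real GDP 1993 = Nominal GDP 1993 = 57.55·434 + 20.21·566 + 16.05·246 = 40363.86.
Real GDP 1997 (at 1993 prices) = 57.55·508 + 20.21·705 + 16.05·384 = 49646.65.
Real growth = 49646.65/40363.86 − 1 = 0.2300.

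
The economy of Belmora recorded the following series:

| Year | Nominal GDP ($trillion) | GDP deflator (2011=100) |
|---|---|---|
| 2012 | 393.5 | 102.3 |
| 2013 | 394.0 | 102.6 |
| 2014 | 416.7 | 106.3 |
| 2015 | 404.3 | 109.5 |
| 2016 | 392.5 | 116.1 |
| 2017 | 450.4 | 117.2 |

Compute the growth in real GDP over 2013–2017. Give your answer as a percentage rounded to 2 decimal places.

0.07%

Real GDP 2013 = 394.0/1.026 = 384.02.
Real GDP 2017 = 450.4/1.172 = 384.30.
Change = 384.30/384.02 − 1 = 0.0007.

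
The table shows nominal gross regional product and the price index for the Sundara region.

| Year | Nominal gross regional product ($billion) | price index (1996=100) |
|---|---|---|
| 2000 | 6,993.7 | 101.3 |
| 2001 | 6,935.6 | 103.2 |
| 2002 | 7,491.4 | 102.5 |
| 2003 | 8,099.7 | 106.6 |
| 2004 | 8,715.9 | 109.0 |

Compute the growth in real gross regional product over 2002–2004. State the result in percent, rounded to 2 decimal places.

9.41%

Real gross regional product 2002 = 7491.4/1.025 = 7308.68.
Real gross regional product 2004 = 8715.9/1.090 = 7996.24.
Change = 7996.24/7308.68 − 1 = 0.0941.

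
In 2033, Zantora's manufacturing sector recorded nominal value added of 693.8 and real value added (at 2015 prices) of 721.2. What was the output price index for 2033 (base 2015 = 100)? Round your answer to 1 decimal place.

96.2

output price index = (Nominal / Real) × 100 = 693.8 / 721.2 × 100 = 96.20.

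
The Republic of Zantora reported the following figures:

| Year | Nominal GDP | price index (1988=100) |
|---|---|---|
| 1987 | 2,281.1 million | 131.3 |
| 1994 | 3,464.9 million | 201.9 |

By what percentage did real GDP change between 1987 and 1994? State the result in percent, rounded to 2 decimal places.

-1.22%

Deflate each year: 1987 → 2281.1/1.313 = 1737.32; 1994 → 3464.9/2.019 = 1716.15.
So real GDP changed by 1716.15/1737.32 − 1 = -0.0122, i.e. -1.22%.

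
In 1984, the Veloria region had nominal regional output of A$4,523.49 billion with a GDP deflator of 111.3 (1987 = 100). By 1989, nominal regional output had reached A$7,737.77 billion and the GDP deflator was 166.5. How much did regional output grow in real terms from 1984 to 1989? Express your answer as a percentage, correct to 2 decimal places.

14.35%

Real regional output 1984 = 4523.49 / 1.113 = 4064.23.
Real regional output 1989 = 7737.77 / 1.665 = 4647.31.
Real growth = 4647.31 / 4064.23 − 1 = 0.1435.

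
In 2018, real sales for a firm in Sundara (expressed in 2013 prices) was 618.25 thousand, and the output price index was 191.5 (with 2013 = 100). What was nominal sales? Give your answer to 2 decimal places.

1,183.95 thousand

Nominal sales = Real × (output price index/100) = 618.25 × 1.915 = 1183.95.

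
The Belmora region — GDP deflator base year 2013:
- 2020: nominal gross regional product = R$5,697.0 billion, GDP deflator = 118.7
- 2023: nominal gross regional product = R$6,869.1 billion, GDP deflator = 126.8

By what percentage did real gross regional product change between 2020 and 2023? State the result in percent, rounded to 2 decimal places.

12.87%

Deflate each year: 2020 → 5697.0/1.187 = 4799.49; 2023 → 6869.1/1.268 = 5417.27.
So real gross regional product changed by 5417.27/4799.49 − 1 = 0.1287, i.e. 12.87%.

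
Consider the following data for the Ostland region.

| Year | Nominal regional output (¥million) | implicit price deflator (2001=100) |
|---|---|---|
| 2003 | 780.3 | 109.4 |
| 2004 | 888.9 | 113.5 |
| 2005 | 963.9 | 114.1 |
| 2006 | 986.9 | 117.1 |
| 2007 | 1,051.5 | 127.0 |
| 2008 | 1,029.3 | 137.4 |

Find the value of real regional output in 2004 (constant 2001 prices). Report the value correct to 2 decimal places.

¥783.17 million

Real regional output 2004 = 888.9 / 1.135 = 783.17.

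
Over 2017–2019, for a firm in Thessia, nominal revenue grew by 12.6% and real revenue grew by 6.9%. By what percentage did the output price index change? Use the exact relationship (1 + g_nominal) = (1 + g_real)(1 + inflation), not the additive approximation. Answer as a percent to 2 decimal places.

(1 + g_nom) = (1 + g_real)(1 + π), so π = 1.1260 / 1.0690 − 1 = 0.05332.

5.33%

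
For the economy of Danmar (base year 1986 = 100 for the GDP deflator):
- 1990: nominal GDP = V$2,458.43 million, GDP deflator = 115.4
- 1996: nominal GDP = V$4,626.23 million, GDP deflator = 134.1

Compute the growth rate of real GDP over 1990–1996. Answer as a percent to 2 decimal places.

61.94%

Real GDP 1990 = 2458.43 / 1.154 = 2130.36.
Real GDP 1996 = 4626.23 / 1.341 = 3449.84.
Real growth = 3449.84 / 2130.36 − 1 = 0.6194.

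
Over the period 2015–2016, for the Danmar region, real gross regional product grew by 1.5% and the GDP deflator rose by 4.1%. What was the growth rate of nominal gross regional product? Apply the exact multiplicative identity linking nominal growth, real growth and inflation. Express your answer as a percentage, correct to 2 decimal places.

5.66%

(1 + g_nom) = (1 + g_real)(1 + π) = 1.0150 × 1.0410 = 1.05662.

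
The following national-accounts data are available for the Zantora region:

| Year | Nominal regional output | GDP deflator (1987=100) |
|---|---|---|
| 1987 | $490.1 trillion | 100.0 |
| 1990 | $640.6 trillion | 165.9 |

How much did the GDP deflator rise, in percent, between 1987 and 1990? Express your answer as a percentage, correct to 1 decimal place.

Price-level change = 165.9 / 100.0 − 1 = 0.6590.

65.9%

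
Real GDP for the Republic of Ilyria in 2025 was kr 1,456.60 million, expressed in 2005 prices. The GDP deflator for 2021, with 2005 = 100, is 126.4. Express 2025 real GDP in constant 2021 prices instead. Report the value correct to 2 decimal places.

Real GDP in 2021 prices = Real GDP in 2005 prices × (P_2021/P_2005) = 1456.60 × 1.264 = 1841.14.

kr 1,841.14 million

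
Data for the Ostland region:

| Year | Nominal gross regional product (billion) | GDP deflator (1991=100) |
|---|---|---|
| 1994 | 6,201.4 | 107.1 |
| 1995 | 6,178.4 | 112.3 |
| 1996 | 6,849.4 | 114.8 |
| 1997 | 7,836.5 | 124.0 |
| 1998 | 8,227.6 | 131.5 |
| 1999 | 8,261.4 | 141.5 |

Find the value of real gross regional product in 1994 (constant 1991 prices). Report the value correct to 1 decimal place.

Real gross regional product 1994 = 6201.4 / 1.071 = 5790.29.

5,790.3 billion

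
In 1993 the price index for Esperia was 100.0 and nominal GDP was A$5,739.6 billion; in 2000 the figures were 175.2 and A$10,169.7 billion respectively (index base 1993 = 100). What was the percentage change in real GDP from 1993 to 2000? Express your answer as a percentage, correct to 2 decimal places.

Real GDP 1993 = 5739.6 / 1.000 = 5739.60.
Real GDP 2000 = 10169.7 / 1.752 = 5804.62.
Real growth = 5804.62 / 5739.60 − 1 = 0.0113.

1.13%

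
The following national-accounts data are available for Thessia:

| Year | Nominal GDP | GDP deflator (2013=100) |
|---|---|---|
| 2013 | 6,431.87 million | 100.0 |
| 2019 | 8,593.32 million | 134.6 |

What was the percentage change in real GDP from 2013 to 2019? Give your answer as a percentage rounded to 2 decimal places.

-0.74%

Deflate each year: 2013 → 6431.87/1.000 = 6431.87; 2019 → 8593.32/1.346 = 6384.34.
So real GDP changed by 6384.34/6431.87 − 1 = -0.0074, i.e. -0.74%.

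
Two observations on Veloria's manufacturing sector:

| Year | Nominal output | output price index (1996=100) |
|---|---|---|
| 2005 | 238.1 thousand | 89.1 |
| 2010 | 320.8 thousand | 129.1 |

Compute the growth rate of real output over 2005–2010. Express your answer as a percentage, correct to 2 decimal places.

Real output 2005 = 238.1 / 0.891 = 267.23.
Real output 2010 = 320.8 / 1.291 = 248.49.
Real growth = 248.49 / 267.23 − 1 = -0.0701.

-7.01%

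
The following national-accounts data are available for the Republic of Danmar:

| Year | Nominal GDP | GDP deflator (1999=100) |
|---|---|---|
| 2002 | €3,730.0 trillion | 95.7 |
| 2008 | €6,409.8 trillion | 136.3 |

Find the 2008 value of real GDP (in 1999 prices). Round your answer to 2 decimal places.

€4,702.71 trillion

Real GDP = Nominal / (GDP deflator/100) = 6409.8 / 1.363 = 4702.71.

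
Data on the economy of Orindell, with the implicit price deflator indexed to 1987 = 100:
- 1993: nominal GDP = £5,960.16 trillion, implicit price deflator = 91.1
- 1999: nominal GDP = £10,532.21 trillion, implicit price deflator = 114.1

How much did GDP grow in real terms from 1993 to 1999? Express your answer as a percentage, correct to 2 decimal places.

Real GDP 1993 = 5960.16 / 0.911 = 6542.44.
Real GDP 1999 = 10532.21 / 1.141 = 9230.68.
Real growth = 9230.68 / 6542.44 − 1 = 0.4109.

41.09%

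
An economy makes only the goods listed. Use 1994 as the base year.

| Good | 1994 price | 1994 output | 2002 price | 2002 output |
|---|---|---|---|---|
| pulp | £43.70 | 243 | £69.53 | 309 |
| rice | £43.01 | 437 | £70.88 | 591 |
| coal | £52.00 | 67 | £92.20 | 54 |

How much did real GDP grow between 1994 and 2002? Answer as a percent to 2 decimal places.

26.85%

Real GDP 1994 = Nominal GDP 1994 = 43.70·243 + 43.01·437 + 52.00·67 = 32898.47.
Real GDP 2002 (at 1994 prices) = 43.70·309 + 43.01·591 + 52.00·54 = 41730.21.
Real growth = 41730.21/32898.47 − 1 = 0.2685.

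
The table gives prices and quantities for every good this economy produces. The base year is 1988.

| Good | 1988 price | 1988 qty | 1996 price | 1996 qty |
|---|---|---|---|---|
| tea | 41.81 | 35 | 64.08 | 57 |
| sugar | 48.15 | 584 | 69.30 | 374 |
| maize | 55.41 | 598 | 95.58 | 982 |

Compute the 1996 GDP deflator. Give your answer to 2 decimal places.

165.01

Nominal GDP 1996 = 64.08·57 + 69.30·374 + 95.58·982 = 123430.32.
Real GDP 1996 (at 1988 prices) = 41.81·57 + 48.15·374 + 55.41·982 = 74803.89.
Deflator = Nominal/Real × 100 = 123430.32/74803.89 × 100 = 165.005.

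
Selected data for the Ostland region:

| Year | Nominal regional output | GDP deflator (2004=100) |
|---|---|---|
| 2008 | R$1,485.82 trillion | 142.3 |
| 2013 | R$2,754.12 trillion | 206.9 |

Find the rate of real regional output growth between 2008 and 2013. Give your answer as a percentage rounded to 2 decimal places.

Real regional output 2008 = 1485.82 / 1.423 = 1044.15.
Real regional output 2013 = 2754.12 / 2.069 = 1331.14.
Real growth = 1331.14 / 1044.15 − 1 = 0.2749.

27.49%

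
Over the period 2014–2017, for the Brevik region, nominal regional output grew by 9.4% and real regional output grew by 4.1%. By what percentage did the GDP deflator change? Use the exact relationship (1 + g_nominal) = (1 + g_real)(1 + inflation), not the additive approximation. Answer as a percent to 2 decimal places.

5.09%

(1 + g_nom) = (1 + g_real)(1 + π), so π = 1.0940 / 1.0410 − 1 = 0.05091.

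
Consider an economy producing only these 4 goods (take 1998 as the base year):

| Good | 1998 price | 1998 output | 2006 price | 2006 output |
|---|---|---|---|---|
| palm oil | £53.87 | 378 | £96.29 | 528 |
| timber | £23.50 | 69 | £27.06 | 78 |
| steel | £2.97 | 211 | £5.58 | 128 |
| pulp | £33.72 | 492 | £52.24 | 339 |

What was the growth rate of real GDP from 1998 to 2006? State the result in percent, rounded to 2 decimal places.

Real GDP 1998 = Nominal GDP 1998 = 53.87·378 + 23.50·69 + 2.97·211 + 33.72·492 = 39201.27.
Real GDP 2006 (at 1998 prices) = 53.87·528 + 23.50·78 + 2.97·128 + 33.72·339 = 42087.60.
Real growth = 42087.60/39201.27 − 1 = 0.0736.

7.36%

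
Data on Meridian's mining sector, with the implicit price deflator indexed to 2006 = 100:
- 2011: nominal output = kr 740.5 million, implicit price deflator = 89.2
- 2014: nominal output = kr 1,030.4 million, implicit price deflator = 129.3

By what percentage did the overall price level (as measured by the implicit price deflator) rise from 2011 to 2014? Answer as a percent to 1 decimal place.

Price-level change = 129.3 / 89.2 − 1 = 0.4496.

45.0%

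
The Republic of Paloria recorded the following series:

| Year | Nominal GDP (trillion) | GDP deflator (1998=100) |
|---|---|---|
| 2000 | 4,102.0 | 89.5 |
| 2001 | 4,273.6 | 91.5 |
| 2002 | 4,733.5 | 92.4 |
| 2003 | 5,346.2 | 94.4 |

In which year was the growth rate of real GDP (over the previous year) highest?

2001: real = 4273.6/0.915 = 4670.60; growth vs 2000 (4583.24) = 1.91%.
2002: real = 4733.5/0.924 = 5122.84; growth vs 2001 (4670.60) = 9.68%.
2003: real = 5346.2/0.944 = 5663.35; growth vs 2002 (5122.84) = 10.55%.

2003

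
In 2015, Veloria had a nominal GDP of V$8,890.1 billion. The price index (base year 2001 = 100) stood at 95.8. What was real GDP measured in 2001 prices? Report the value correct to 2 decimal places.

Real GDP = Nominal / (price index/100) = 8890.1 / 0.958 = 9279.85.

V$9,279.85 billion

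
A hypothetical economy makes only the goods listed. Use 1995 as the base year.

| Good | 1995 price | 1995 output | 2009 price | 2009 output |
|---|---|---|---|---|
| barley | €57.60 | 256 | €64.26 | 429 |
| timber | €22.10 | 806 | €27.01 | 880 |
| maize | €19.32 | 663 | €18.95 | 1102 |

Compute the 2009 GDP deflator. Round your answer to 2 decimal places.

Nominal GDP 2009 = 64.26·429 + 27.01·880 + 18.95·1102 = 72219.24.
Real GDP 2009 (at 1995 prices) = 57.60·429 + 22.10·880 + 19.32·1102 = 65449.04.
Deflator = Nominal/Real × 100 = 72219.24/65449.04 × 100 = 110.344.

110.34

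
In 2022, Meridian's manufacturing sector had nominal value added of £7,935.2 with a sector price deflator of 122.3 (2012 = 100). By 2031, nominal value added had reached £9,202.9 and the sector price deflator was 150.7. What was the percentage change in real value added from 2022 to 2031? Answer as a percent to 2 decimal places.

Deflate each year: 2022 → 7935.2/1.223 = 6488.31; 2031 → 9202.9/1.507 = 6106.77.
So real value added changed by 6106.77/6488.31 − 1 = -0.0588, i.e. -5.88%.

-5.88%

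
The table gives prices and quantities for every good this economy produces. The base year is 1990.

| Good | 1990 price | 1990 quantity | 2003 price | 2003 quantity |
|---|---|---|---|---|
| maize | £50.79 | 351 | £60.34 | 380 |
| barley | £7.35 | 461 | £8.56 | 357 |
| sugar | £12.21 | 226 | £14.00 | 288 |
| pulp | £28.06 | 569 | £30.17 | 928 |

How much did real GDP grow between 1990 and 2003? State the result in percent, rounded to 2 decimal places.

Real GDP 1990 = Nominal GDP 1990 = 50.79·351 + 7.35·461 + 12.21·226 + 28.06·569 = 39941.24.
Real GDP 2003 (at 1990 prices) = 50.79·380 + 7.35·357 + 12.21·288 + 28.06·928 = 51480.31.
Real growth = 51480.31/39941.24 − 1 = 0.2889.

28.89%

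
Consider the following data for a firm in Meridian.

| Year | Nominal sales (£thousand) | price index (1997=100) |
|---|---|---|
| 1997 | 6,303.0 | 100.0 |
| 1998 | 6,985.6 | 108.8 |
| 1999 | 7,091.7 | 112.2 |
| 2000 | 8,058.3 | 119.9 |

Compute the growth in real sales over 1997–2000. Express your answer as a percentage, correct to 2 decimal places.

6.63%

Real sales 1997 = 6303.0/1.000 = 6303.00.
Real sales 2000 = 8058.3/1.199 = 6720.85.
Change = 6720.85/6303.00 − 1 = 0.0663.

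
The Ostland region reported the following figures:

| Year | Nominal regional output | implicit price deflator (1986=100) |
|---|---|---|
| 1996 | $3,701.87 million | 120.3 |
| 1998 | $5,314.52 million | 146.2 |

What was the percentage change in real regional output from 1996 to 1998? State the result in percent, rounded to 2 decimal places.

18.13%

Deflate each year: 1996 → 3701.87/1.203 = 3077.20; 1998 → 5314.52/1.462 = 3635.10.
So real regional output changed by 3635.10/3077.20 − 1 = 0.1813, i.e. 18.13%.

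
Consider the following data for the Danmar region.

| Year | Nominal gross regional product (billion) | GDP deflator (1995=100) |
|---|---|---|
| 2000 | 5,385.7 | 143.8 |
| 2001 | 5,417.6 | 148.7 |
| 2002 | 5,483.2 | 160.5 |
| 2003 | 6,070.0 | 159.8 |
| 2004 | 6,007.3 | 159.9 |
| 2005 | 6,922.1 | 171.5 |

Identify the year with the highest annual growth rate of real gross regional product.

2001: real = 5417.6/1.487 = 3643.31; growth vs 2000 (3745.27) = -2.72%.
2002: real = 5483.2/1.605 = 3416.32; growth vs 2001 (3643.31) = -6.23%.
2003: real = 6070.0/1.598 = 3798.50; growth vs 2002 (3416.32) = 11.19%.
2004: real = 6007.3/1.599 = 3756.91; growth vs 2003 (3798.50) = -1.09%.
2005: real = 6922.1/1.715 = 4036.21; growth vs 2004 (3756.91) = 7.43%.

2003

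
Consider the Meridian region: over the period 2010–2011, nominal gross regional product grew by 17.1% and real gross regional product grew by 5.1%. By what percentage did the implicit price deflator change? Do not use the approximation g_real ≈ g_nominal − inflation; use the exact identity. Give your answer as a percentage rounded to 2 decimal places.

(1 + g_nom) = (1 + g_real)(1 + π), so π = 1.1710 / 1.0510 − 1 = 0.11418.

11.42%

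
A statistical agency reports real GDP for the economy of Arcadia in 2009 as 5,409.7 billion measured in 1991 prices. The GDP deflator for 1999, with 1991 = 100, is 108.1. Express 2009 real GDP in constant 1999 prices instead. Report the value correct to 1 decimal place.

Real GDP in 1999 prices = Real GDP in 1991 prices × (P_1999/P_1991) = 5409.7 × 1.081 = 5847.89.

5,847.9 billion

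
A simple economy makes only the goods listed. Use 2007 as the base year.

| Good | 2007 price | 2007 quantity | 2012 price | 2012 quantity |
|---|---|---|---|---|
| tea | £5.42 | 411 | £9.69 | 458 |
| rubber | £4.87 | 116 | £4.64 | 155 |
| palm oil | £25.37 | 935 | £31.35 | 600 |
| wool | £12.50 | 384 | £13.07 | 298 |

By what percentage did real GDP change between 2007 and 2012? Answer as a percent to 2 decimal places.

-29.15%

Real GDP 2007 = Nominal GDP 2007 = 5.42·411 + 4.87·116 + 25.37·935 + 12.50·384 = 31313.49.
Real GDP 2012 (at 2007 prices) = 5.42·458 + 4.87·155 + 25.37·600 + 12.50·298 = 22184.21.
Real growth = 22184.21/31313.49 − 1 = -0.2915.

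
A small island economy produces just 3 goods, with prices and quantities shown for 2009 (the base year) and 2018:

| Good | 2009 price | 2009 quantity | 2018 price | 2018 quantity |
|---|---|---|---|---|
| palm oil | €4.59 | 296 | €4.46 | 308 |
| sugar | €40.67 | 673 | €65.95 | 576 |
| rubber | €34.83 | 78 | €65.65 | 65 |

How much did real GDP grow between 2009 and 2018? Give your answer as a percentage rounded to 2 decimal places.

Real GDP 2009 = Nominal GDP 2009 = 4.59·296 + 40.67·673 + 34.83·78 = 31446.29.
Real GDP 2018 (at 2009 prices) = 4.59·308 + 40.67·576 + 34.83·65 = 27103.59.
Real growth = 27103.59/31446.29 − 1 = -0.1381.

-13.81%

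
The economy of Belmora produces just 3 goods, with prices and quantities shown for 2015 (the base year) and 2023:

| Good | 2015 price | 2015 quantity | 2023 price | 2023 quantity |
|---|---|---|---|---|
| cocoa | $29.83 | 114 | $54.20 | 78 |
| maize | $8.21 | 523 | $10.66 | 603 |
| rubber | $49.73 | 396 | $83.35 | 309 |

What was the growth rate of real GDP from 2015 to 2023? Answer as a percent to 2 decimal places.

Real GDP 2015 = Nominal GDP 2015 = 29.83·114 + 8.21·523 + 49.73·396 = 27387.53.
Real GDP 2023 (at 2015 prices) = 29.83·78 + 8.21·603 + 49.73·309 = 22643.94.
Real growth = 22643.94/27387.53 − 1 = -0.1732.

-17.32%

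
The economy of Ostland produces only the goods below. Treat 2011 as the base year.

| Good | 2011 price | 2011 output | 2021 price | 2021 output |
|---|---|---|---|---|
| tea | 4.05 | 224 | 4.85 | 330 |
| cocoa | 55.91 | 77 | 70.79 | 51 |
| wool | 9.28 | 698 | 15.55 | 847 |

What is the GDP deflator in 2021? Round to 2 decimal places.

152.57

Nominal GDP 2021 = 4.85·330 + 70.79·51 + 15.55·847 = 18381.64.
Real GDP 2021 (at 2011 prices) = 4.05·330 + 55.91·51 + 9.28·847 = 12048.07.
Deflator = Nominal/Real × 100 = 18381.64/12048.07 × 100 = 152.569.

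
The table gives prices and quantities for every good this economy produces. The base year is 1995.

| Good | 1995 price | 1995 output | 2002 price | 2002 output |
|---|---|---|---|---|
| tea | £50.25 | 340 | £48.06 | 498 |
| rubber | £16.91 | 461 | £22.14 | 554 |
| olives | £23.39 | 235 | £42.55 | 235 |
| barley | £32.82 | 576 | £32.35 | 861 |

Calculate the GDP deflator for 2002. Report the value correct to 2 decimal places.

108.66

Nominal GDP 2002 = 48.06·498 + 22.14·554 + 42.55·235 + 32.35·861 = 74052.04.
Real GDP 2002 (at 1995 prices) = 50.25·498 + 16.91·554 + 23.39·235 + 32.82·861 = 68147.31.
Deflator = Nominal/Real × 100 = 74052.04/68147.31 × 100 = 108.665.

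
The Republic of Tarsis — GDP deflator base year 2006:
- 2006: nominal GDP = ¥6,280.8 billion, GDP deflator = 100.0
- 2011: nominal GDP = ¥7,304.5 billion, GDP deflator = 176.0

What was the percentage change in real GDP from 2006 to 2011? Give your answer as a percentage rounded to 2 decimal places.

Deflate each year: 2006 → 6280.8/1.000 = 6280.80; 2011 → 7304.5/1.760 = 4150.28.
So real GDP changed by 4150.28/6280.80 − 1 = -0.3392, i.e. -33.92%.

-33.92%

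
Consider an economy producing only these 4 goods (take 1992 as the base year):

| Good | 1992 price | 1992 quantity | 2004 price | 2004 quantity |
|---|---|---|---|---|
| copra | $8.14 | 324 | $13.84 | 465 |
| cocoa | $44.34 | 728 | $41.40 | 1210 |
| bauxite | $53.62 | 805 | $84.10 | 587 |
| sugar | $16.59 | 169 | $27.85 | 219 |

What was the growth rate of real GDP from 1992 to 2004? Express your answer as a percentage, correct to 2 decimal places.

Real GDP 1992 = Nominal GDP 1992 = 8.14·324 + 44.34·728 + 53.62·805 + 16.59·169 = 80884.69.
Real GDP 2004 (at 1992 prices) = 8.14·465 + 44.34·1210 + 53.62·587 + 16.59·219 = 92544.65.
Real growth = 92544.65/80884.69 − 1 = 0.1442.

14.42%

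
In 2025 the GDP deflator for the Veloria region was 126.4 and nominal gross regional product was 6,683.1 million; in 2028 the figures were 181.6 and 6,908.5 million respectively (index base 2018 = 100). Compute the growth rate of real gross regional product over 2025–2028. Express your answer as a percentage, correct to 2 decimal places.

-28.05%

Deflate each year: 2025 → 6683.1/1.264 = 5287.26; 2028 → 6908.5/1.816 = 3804.24.
So real gross regional product changed by 3804.24/5287.26 − 1 = -0.2805, i.e. -28.05%.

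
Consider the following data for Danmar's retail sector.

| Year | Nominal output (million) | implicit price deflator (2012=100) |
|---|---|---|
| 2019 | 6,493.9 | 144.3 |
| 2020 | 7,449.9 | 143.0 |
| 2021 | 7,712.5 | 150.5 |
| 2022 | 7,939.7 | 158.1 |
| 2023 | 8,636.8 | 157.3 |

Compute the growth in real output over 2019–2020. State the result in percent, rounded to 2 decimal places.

15.76%

Real output 2019 = 6493.9/1.443 = 4500.28.
Real output 2020 = 7449.9/1.430 = 5209.72.
Change = 5209.72/4500.28 − 1 = 0.1576.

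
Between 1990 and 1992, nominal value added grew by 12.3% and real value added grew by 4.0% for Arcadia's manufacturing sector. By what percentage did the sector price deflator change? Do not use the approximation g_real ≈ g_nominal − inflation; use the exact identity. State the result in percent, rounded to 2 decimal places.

(1 + g_nom) = (1 + g_real)(1 + π), so π = 1.1230 / 1.0400 − 1 = 0.07981.

7.98%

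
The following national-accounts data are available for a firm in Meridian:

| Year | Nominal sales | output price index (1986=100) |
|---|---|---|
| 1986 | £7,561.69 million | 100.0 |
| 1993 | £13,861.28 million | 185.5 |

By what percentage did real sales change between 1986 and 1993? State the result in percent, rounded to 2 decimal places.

Deflate each year: 1986 → 7561.69/1.000 = 7561.69; 1993 → 13861.28/1.855 = 7472.39.
So real sales changed by 7472.39/7561.69 − 1 = -0.0118, i.e. -1.18%.

-1.18%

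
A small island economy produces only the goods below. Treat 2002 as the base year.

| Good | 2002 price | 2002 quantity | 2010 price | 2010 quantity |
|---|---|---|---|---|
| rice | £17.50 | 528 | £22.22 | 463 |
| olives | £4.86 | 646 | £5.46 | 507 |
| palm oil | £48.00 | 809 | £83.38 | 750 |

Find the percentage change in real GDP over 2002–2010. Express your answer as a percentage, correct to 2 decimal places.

-9.07%

Real GDP 2002 = Nominal GDP 2002 = 17.50·528 + 4.86·646 + 48.00·809 = 51211.56.
Real GDP 2010 (at 2002 prices) = 17.50·463 + 4.86·507 + 48.00·750 = 46566.52.
Real growth = 46566.52/51211.56 − 1 = -0.0907.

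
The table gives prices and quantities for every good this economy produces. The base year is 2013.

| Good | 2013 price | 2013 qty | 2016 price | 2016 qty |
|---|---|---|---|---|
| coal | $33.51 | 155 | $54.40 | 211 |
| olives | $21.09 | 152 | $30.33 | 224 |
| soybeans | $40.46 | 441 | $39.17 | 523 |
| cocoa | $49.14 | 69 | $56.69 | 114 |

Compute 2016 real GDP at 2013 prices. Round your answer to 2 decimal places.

$38557.31

Real GDP 2016 = Σ (p_2013 × q_2016) = 33.51·211 + 21.09·224 + 40.46·523 + 49.14·114 = 38557.31.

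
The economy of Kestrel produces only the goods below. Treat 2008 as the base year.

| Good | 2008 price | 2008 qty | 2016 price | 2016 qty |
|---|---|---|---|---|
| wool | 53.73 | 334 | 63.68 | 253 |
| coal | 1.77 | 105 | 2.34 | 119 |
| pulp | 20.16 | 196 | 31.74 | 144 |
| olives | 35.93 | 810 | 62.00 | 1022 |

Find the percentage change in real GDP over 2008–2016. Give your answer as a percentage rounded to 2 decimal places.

4.38%

Real GDP 2008 = Nominal GDP 2008 = 53.73·334 + 1.77·105 + 20.16·196 + 35.93·810 = 51186.33.
Real GDP 2016 (at 2008 prices) = 53.73·253 + 1.77·119 + 20.16·144 + 35.93·1022 = 53427.82.
Real growth = 53427.82/51186.33 − 1 = 0.0438.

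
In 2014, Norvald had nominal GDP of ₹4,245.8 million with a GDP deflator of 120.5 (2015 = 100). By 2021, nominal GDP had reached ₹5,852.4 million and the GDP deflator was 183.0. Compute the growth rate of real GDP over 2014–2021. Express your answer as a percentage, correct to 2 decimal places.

Real GDP 2014 = 4245.8 / 1.205 = 3523.49.
Real GDP 2021 = 5852.4 / 1.830 = 3198.03.
Real growth = 3198.03 / 3523.49 − 1 = -0.0924.

-9.24%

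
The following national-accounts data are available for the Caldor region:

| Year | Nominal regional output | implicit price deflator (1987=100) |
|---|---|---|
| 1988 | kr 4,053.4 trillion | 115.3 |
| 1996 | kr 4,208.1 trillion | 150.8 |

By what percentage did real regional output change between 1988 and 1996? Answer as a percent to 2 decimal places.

-20.62%

Real regional output 1988 = 4053.4 / 1.153 = 3515.52.
Real regional output 1996 = 4208.1 / 1.508 = 2790.52.
Real growth = 2790.52 / 3515.52 − 1 = -0.2062.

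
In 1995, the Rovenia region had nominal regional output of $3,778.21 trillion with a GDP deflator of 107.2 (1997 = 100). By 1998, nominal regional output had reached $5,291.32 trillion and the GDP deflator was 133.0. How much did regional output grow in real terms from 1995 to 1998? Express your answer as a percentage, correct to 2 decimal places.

Real regional output 1995 = 3778.21 / 1.072 = 3524.45.
Real regional output 1998 = 5291.32 / 1.330 = 3978.44.
Real growth = 3978.44 / 3524.45 − 1 = 0.1288.

12.88%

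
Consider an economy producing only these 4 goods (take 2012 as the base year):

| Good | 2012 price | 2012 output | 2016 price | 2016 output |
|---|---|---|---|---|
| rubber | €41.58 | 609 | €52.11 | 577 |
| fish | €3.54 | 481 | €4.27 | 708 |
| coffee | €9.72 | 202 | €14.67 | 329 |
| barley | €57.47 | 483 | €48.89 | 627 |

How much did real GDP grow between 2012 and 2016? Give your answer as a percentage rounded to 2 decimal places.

Real GDP 2012 = Nominal GDP 2012 = 41.58·609 + 3.54·481 + 9.72·202 + 57.47·483 = 56746.41.
Real GDP 2016 (at 2012 prices) = 41.58·577 + 3.54·708 + 9.72·329 + 57.47·627 = 65729.55.
Real growth = 65729.55/56746.41 − 1 = 0.1583.

15.83%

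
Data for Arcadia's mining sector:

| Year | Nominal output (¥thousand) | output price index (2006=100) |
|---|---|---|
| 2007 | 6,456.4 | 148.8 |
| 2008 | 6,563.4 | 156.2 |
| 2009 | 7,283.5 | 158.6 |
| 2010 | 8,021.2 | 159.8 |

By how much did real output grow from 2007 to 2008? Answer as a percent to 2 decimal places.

Real output 2007 = 6456.4/1.488 = 4338.98.
Real output 2008 = 6563.4/1.562 = 4201.92.
Change = 4201.92/4338.98 − 1 = -0.0316.

-3.16%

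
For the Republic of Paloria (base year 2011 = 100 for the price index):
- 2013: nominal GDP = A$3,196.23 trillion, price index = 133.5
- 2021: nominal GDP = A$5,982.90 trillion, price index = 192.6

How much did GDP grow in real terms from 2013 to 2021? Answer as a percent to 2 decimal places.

29.75%

Deflate each year: 2013 → 3196.23/1.335 = 2394.18; 2021 → 5982.90/1.926 = 3106.39.
So real GDP changed by 3106.39/2394.18 − 1 = 0.2975, i.e. 29.75%.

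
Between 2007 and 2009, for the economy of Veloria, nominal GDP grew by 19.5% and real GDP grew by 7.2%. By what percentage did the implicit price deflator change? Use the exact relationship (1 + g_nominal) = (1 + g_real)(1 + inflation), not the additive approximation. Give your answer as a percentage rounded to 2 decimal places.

11.47%

(1 + g_nom) = (1 + g_real)(1 + π), so π = 1.1950 / 1.0720 − 1 = 0.11474.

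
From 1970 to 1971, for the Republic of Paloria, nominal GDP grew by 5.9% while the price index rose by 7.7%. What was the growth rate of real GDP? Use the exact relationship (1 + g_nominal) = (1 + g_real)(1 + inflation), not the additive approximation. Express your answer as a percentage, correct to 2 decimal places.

-1.67%

(1 + g_nom) = (1 + g_real)(1 + π), so g_real = 1.0590 / 1.0770 − 1 = -0.01671.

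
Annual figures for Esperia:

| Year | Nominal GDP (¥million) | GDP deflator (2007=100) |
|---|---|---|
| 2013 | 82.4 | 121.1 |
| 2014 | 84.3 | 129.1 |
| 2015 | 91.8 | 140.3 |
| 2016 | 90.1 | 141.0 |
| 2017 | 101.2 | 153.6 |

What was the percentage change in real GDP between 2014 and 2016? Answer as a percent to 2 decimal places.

Real GDP 2014 = 84.3/1.291 = 65.30.
Real GDP 2016 = 90.1/1.410 = 63.90.
Change = 63.90/65.30 − 1 = -0.0214.

-2.14%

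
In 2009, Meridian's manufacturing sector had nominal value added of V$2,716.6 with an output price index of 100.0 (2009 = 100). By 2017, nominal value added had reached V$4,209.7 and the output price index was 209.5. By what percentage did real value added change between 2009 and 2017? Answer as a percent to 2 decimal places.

-26.03%

Deflate each year: 2009 → 2716.6/1.000 = 2716.60; 2017 → 4209.7/2.095 = 2009.40.
So real value added changed by 2009.40/2716.60 − 1 = -0.2603, i.e. -26.03%.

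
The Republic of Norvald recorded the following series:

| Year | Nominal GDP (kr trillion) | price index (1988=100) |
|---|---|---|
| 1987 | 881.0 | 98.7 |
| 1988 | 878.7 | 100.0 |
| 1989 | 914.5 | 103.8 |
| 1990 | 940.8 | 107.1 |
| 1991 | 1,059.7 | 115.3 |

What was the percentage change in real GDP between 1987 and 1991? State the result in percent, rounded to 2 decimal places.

Real GDP 1987 = 881.0/0.987 = 892.60.
Real GDP 1991 = 1059.7/1.153 = 919.08.
Change = 919.08/892.60 − 1 = 0.0297.

2.97%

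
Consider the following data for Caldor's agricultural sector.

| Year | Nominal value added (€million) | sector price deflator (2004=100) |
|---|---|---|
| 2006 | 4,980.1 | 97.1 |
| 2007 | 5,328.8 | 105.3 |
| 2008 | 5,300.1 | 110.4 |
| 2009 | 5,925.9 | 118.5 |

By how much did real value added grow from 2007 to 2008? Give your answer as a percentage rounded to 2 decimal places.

-5.13%

Real value added 2007 = 5328.8/1.053 = 5060.59.
Real value added 2008 = 5300.1/1.104 = 4800.82.
Change = 4800.82/5060.59 − 1 = -0.0513.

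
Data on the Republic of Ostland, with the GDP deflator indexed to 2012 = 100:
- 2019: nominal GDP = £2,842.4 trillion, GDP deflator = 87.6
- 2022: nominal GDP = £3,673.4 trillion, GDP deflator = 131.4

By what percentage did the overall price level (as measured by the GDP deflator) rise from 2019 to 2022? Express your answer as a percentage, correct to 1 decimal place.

50.0%

Price-level change = 131.4 / 87.6 − 1 = 0.5000.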